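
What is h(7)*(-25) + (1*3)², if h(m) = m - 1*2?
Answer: -116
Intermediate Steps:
h(m) = -2 + m (h(m) = m - 2 = -2 + m)
h(7)*(-25) + (1*3)² = (-2 + 7)*(-25) + (1*3)² = 5*(-25) + 3² = -125 + 9 = -116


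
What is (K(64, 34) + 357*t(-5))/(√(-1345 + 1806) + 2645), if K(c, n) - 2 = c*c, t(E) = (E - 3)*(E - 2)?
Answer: 31859025/3497782 - 12045*√461/3497782 ≈ 9.0344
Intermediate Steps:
t(E) = (-3 + E)*(-2 + E)
K(c, n) = 2 + c² (K(c, n) = 2 + c*c = 2 + c²)
(K(64, 34) + 357*t(-5))/(√(-1345 + 1806) + 2645) = ((2 + 64²) + 357*(6 + (-5)² - 5*(-5)))/(√(-1345 + 1806) + 2645) = ((2 + 4096) + 357*(6 + 25 + 25))/(√461 + 2645) = (4098 + 357*56)/(2645 + √461) = (4098 + 19992)/(2645 + √461) = 24090/(2645 + √461)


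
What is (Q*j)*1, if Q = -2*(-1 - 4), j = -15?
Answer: -150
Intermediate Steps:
Q = 10 (Q = -2*(-5) = 10)
(Q*j)*1 = (10*(-15))*1 = -150*1 = -150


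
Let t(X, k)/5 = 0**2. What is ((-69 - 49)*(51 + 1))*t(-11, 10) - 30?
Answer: -30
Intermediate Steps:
t(X, k) = 0 (t(X, k) = 5*0**2 = 5*0 = 0)
((-69 - 49)*(51 + 1))*t(-11, 10) - 30 = ((-69 - 49)*(51 + 1))*0 - 30 = -118*52*0 - 30 = -6136*0 - 30 = 0 - 30 = -30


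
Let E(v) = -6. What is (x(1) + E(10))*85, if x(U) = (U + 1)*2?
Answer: -170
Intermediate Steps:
x(U) = 2 + 2*U (x(U) = (1 + U)*2 = 2 + 2*U)
(x(1) + E(10))*85 = ((2 + 2*1) - 6)*85 = ((2 + 2) - 6)*85 = (4 - 6)*85 = -2*85 = -170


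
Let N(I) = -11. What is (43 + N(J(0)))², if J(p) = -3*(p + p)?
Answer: 1024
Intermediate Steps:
J(p) = -6*p
(43 + N(J(0)))² = (43 - 11)² = 32² = 1024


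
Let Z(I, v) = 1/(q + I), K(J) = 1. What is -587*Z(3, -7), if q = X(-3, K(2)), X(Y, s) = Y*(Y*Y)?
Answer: 587/24 ≈ 24.458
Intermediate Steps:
X(Y, s) = Y³ (X(Y, s) = Y*Y² = Y³)
q = -27 (q = (-3)³ = -27)
Z(I, v) = 1/(-27 + I)
-587*Z(3, -7) = -587/(-27 + 3) = -587/(-24) = -587*(-1/24) = 587/24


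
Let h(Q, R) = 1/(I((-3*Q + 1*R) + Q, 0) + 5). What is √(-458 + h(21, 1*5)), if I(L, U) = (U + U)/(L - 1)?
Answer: I*√11445/5 ≈ 21.396*I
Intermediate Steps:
I(L, U) = 2*U/(-1 + L) (I(L, U) = (2*U)/(-1 + L) = 2*U/(-1 + L))
h(Q, R) = ⅕ (h(Q, R) = 1/(2*0/(-1 + ((-3*Q + 1*R) + Q)) + 5) = 1/(2*0/(-1 + ((-3*Q + R) + Q)) + 5) = 1/(2*0/(-1 + ((R - 3*Q) + Q)) + 5) = 1/(2*0/(-1 + (R - 2*Q)) + 5) = 1/(2*0/(-1 + R - 2*Q) + 5) = 1/(0 + 5) = 1/5 = ⅕)
√(-458 + h(21, 1*5)) = √(-458 + ⅕) = √(-2289/5) = I*√11445/5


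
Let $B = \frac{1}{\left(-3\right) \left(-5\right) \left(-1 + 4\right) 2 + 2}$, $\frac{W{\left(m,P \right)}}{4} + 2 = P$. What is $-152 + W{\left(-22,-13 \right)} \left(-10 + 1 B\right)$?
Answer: $\frac{10289}{23} \approx 447.35$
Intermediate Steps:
$W{\left(m,P \right)} = -8 + 4 P$
$B = \frac{1}{92}$ ($B = \frac{1}{15 \cdot 3 \cdot 2 + 2} = \frac{1}{15 \cdot 6 + 2} = \frac{1}{90 + 2} = \frac{1}{92} \approx 0.01087$)
$-152 + W{\left(-22,-13 \right)} \left(-10 + 1 B\right) = -152 + \left(-8 + 4 \left(-13\right)\right) \left(-10 + 1 \cdot \frac{1}{92}\right) = -152 + \left(-8 - 52\right) \left(-10 + \frac{1}{92}\right) = -152 - - \frac{13785}{23} = -152 + \frac{13785}{23} = \frac{10289}{23}$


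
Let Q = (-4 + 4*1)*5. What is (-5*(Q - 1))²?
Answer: 25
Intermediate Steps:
Q = 0 (Q = (-4 + 4)*5 = 0*5 = 0)
(-5*(Q - 1))² = (-5*(0 - 1))² = (-5*(-1))² = 5² = 25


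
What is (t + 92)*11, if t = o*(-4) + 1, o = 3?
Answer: 891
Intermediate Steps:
t = -11 (t = 3*(-4) + 1 = -12 + 1 = -11)
(t + 92)*11 = (-11 + 92)*11 = 81*11 = 891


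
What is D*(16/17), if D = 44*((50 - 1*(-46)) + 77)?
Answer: 121792/17 ≈ 7164.2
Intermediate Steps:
D = 7612 (D = 44*((50 + 46) + 77) = 44*(96 + 77) = 44*173 = 7612)
D*(16/17) = 7612*(16/17) = 121792/17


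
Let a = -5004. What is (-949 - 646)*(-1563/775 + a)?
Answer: 1237612497/155 ≈ 7.9846e+6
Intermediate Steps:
(-949 - 646)*(-1563/775 + a) = (-949 - 646)*(-1563/775 - 5004) = -1595*(-1563*1/775 - 5004) = -1595*(-1563/775 - 5004) = -1595*(-3879663/775) = 1237612497/155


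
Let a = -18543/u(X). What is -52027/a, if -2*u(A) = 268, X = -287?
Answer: -6971618/18543 ≈ -375.97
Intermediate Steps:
u(A) = -134 (u(A) = -1/2*268 = -134)
a = 18543/134 (a = -18543/(-134) = -18543*(-1/134) = 18543/134 ≈ 138.38)
-52027/a = -52027/18543/134 = -52027*134/18543 = -6971618/18543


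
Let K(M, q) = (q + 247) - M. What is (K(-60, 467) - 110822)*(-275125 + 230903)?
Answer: 4866542656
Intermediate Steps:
K(M, q) = 247 + q - M (K(M, q) = (247 + q) - M = 247 + q - M)
(K(-60, 467) - 110822)*(-275125 + 230903) = ((247 + 467 - 1*(-60)) - 110822)*(-275125 + 230903) = ((247 + 467 + 60) - 110822)*(-44222) = (774 - 110822)*(-44222) = -110048*(-44222) = 4866542656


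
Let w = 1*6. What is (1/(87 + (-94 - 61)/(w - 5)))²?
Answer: 1/4624 ≈ 0.00021626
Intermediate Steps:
w = 6
(1/(87 + (-94 - 61)/(w - 5)))² = (1/(87 + (-94 - 61)/(6 - 5)))² = (1/(87 - 155/1))² = (1/(87 - 155*1))² = (1/(87 - 155))² = (1/(-68))² = (-1/68)² = 1/4624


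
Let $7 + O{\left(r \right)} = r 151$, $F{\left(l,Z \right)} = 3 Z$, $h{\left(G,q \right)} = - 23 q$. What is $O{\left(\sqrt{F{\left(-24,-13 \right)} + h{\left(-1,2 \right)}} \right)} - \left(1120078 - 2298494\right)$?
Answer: $1178409 + 151 i \sqrt{85} \approx 1.1784 \cdot 10^{6} + 1392.2 i$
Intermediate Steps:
$O{\left(r \right)} = -7 + 151 r$ ($O{\left(r \right)} = -7 + r 151 = -7 + 151 r$)
$O{\left(\sqrt{F{\left(-24,-13 \right)} + h{\left(-1,2 \right)}} \right)} - \left(1120078 - 2298494\right) = \left(-7 + 151 \sqrt{3 \left(-13\right) - 46}\right) - \left(1120078 - 2298494\right) = \left(-7 + 151 \sqrt{-39 - 46}\right) - \left(1120078 - 2298494\right) = \left(-7 + 151 \sqrt{-85}\right) - -1178416 = \left(-7 + 151 i \sqrt{85}\right) + 1178416 = 1178409 + 151 i \sqrt{85}$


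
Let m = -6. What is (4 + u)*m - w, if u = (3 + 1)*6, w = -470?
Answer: 302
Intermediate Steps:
u = 24 (u = 4*6 = 24)
(4 + u)*m - w = (4 + 24)*(-6) - 1*(-470) = 28*(-6) + 470 = -168 + 470 = 302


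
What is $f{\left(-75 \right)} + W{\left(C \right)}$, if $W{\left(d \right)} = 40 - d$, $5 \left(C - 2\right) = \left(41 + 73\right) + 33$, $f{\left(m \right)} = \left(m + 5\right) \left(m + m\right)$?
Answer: $\frac{52543}{5} \approx 10509.0$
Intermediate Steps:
$f{\left(m \right)} = 2 m \left(5 + m\right)$ ($f{\left(m \right)} = \left(5 + m\right) 2 m = 2 m \left(5 + m\right)$)
$C = \frac{157}{5}$ ($C = 2 + \frac{\left(41 + 73\right) + 33}{5} = 2 + \frac{114 + 33}{5} = 2 + \frac{1}{5} \cdot 147 = 2 + \frac{147}{5} = \frac{157}{5} \approx 31.4$)
$f{\left(-75 \right)} + W{\left(C \right)} = 2 \left(-75\right) \left(5 - 75\right) + \left(40 - \frac{157}{5}\right) = 2 \left(-75\right) \left(-70\right) + \left(40 - \frac{157}{5}\right) = 10500 + \frac{43}{5} = \frac{52543}{5}$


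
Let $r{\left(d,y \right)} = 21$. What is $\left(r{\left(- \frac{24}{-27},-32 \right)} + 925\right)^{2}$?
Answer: $894916$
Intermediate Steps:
$\left(r{\left(- \frac{24}{-27},-32 \right)} + 925\right)^{2} = \left(21 + 925\right)^{2} = 946^{2} = 894916$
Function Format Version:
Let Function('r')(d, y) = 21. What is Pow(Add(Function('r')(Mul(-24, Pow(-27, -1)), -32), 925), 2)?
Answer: 894916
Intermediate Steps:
Pow(Add(Function('r')(Mul(-24, Pow(-27, -1)), -32), 925), 2) = Pow(Add(21, 925), 2) = Pow(946, 2) = 894916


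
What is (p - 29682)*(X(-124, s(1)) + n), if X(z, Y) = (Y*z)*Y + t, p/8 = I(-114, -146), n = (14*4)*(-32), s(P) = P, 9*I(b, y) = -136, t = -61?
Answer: 176760934/3 ≈ 5.8920e+7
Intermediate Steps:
I(b, y) = -136/9 (I(b, y) = (⅑)*(-136) = -136/9)
n = -1792 (n = 56*(-32) = -1792)
p = -1088/9 (p = 8*(-136/9) = -1088/9 ≈ -120.89)
X(z, Y) = -61 + z*Y² (X(z, Y) = (Y*z)*Y - 61 = z*Y² - 61 = -61 + z*Y²)
(p - 29682)*(X(-124, s(1)) + n) = (-1088/9 - 29682)*((-61 - 124*1²) - 1792) = -268226*((-61 - 124*1) - 1792)/9 = -268226*((-61 - 124) - 1792)/9 = -268226*(-185 - 1792)/9 = -268226/9*(-1977) = 176760934/3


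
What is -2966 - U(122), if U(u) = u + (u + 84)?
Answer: -3294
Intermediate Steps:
U(u) = 84 + 2*u (U(u) = u + (84 + u) = 84 + 2*u)
-2966 - U(122) = -2966 - (84 + 2*122) = -2966 - (84 + 244) = -2966 - 1*328 = -2966 - 328 = -3294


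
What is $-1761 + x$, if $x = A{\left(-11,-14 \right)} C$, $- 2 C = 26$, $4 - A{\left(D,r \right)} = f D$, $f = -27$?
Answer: $2048$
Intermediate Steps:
$A{\left(D,r \right)} = 4 + 27 D$ ($A{\left(D,r \right)} = 4 - - 27 D = 4 + 27 D$)
$C = -13$ ($C = \left(- \frac{1}{2}\right) 26 = -13$)
$x = 3809$ ($x = \left(4 + 27 \left(-11\right)\right) \left(-13\right) = \left(4 - 297\right) \left(-13\right) = \left(-293\right) \left(-13\right) = 3809$)
$-1761 + x = -1761 + 3809 = 2048$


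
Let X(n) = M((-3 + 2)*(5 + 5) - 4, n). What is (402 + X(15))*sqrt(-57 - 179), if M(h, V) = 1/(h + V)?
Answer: 806*I*sqrt(59) ≈ 6191.0*I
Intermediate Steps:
M(h, V) = 1/(V + h)
X(n) = 1/(-14 + n) (X(n) = 1/(n + ((-3 + 2)*(5 + 5) - 4)) = 1/(n + (-1*10 - 4)) = 1/(n + (-10 - 4)) = 1/(n - 14) = 1/(-14 + n))
(402 + X(15))*sqrt(-57 - 179) = (402 + 1/(-14 + 15))*sqrt(-57 - 179) = (402 + 1/1)*sqrt(-236) = (402 + 1)*(2*I*sqrt(59)) = 403*(2*I*sqrt(59)) = 806*I*sqrt(59)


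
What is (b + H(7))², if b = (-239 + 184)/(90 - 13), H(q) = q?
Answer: 1936/49 ≈ 39.510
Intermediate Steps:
b = -5/7 (b = -55/77 = -55*1/77 = -5/7 ≈ -0.71429)
(b + H(7))² = (-5/7 + 7)² = (44/7)² = 1936/49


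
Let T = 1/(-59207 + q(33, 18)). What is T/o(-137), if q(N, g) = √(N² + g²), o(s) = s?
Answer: 59207/480249038732 + 3*√157/480249038732 ≈ 1.2336e-7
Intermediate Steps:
T = 1/(-59207 + 3*√157) (T = 1/(-59207 + √(33² + 18²)) = 1/(-59207 + √(1089 + 324)) = 1/(-59207 + √1413) = 1/(-59207 + 3*√157) ≈ -1.6901e-5)
T/o(-137) = (-59207/3505467436 - 3*√157/3505467436)/(-137) = (-59207/3505467436 - 3*√157/3505467436)*(-1/137) = 59207/480249038732 + 3*√157/480249038732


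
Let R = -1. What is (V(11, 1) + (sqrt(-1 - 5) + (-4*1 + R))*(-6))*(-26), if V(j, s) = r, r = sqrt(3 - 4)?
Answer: -780 - 26*I + 156*I*sqrt(6) ≈ -780.0 + 356.12*I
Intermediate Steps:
r = I (r = sqrt(-1) = I ≈ 1.0*I)
V(j, s) = I
(V(11, 1) + (sqrt(-1 - 5) + (-4*1 + R))*(-6))*(-26) = (I + (sqrt(-1 - 5) + (-4*1 - 1))*(-6))*(-26) = (I + (sqrt(-6) + (-4 - 1))*(-6))*(-26) = (I + (I*sqrt(6) - 5)*(-6))*(-26) = (I + (-5 + I*sqrt(6))*(-6))*(-26) = (I + (30 - 6*I*sqrt(6)))*(-26) = (30 + I - 6*I*sqrt(6))*(-26) = -780 - 26*I + 156*I*sqrt(6)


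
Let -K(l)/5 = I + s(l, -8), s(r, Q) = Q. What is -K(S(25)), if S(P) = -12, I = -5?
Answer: -65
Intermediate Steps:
K(l) = 65 (K(l) = -5*(-5 - 8) = -5*(-13) = 65)
-K(S(25)) = -1*65 = -65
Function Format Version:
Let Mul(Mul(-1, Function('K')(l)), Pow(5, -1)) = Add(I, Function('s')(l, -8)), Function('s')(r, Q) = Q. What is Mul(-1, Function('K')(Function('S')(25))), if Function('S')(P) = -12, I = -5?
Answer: -65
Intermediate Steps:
Function('K')(l) = 65 (Function('K')(l) = Mul(-5, Add(-5, -8)) = Mul(-5, -13) = 65)
Mul(-1, Function('K')(Function('S')(25))) = Mul(-1, 65) = -65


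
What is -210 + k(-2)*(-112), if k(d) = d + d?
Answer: 238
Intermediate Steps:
k(d) = 2*d
-210 + k(-2)*(-112) = -210 + (2*(-2))*(-112) = -210 - 4*(-112) = -210 + 448 = 238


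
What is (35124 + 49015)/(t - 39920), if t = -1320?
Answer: -84139/41240 ≈ -2.0402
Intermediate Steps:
(35124 + 49015)/(t - 39920) = (35124 + 49015)/(-1320 - 39920) = 84139/(-41240) = 84139*(-1/41240) = -84139/41240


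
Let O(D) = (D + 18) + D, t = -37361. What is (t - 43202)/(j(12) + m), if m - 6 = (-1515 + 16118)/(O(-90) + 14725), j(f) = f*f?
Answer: -1173238969/2199053 ≈ -533.52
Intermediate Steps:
O(D) = 18 + 2*D (O(D) = (18 + D) + D = 18 + 2*D)
j(f) = f²
m = 101981/14563 (m = 6 + (-1515 + 16118)/((18 + 2*(-90)) + 14725) = 6 + 14603/((18 - 180) + 14725) = 6 + 14603/(-162 + 14725) = 6 + 14603/14563 = 101981/14563 ≈ 7.0027)
(t - 43202)/(j(12) + m) = (-37361 - 43202)/(12² + 101981/14563) = -80563/(144 + 101981/14563) = -80563/2199053/14563 = -80563*14563/2199053 = -1173238969/2199053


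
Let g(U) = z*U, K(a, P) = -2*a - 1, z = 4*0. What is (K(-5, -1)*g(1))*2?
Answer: 0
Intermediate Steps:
z = 0
K(a, P) = -1 - 2*a
g(U) = 0 (g(U) = 0*U = 0)
(K(-5, -1)*g(1))*2 = ((-1 - 2*(-5))*0)*2 = ((-1 + 10)*0)*2 = (9*0)*2 = 0*2 = 0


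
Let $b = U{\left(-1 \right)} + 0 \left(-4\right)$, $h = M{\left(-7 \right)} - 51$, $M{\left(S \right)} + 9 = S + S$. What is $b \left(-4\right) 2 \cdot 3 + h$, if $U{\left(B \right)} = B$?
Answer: $-50$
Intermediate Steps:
$M{\left(S \right)} = -9 + 2 S$ ($M{\left(S \right)} = -9 + \left(S + S\right) = -9 + 2 S$)
$h = -74$ ($h = \left(-9 + 2 \left(-7\right)\right) - 51 = \left(-9 - 14\right) - 51 = -23 - 51 = -74$)
$b = -1$ ($b = -1 + 0 \left(-4\right) = -1 + 0 = -1$)
$b \left(-4\right) 2 \cdot 3 + h = - \left(-4\right) 2 \cdot 3 - 74 = - \left(-8\right) 3 - 74 = \left(-1\right) \left(-24\right) - 74 = 24 - 74 = -50$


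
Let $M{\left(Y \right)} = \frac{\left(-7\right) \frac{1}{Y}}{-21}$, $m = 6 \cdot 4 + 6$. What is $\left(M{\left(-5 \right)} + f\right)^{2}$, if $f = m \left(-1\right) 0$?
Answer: $\frac{1}{225} \approx 0.0044444$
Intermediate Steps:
$m = 30$ ($m = 24 + 6 = 30$)
$M{\left(Y \right)} = \frac{1}{3 Y}$ ($M{\left(Y \right)} = - \frac{7}{Y} \left(- \frac{1}{21}\right) = \frac{1}{3 Y}$)
$f = 0$ ($f = 30 \left(-1\right) 0 = \left(-30\right) 0 = 0$)
$\left(M{\left(-5 \right)} + f\right)^{2} = \left(\frac{1}{3 \left(-5\right)} + 0\right)^{2} = \left(\frac{1}{3} \left(- \frac{1}{5}\right) + 0\right)^{2} = \left(- \frac{1}{15} + 0\right)^{2} = \left(- \frac{1}{15}\right)^{2} = \frac{1}{225}$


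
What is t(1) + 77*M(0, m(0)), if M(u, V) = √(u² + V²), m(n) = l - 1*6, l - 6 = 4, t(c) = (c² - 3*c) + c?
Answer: 307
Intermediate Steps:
t(c) = c² - 2*c
l = 10 (l = 6 + 4 = 10)
m(n) = 4 (m(n) = 10 - 1*6 = 10 - 6 = 4)
M(u, V) = √(V² + u²)
t(1) + 77*M(0, m(0)) = 1*(-2 + 1) + 77*√(4² + 0²) = 1*(-1) + 77*√(16 + 0) = -1 + 77*√16 = -1 + 77*4 = -1 + 308 = 307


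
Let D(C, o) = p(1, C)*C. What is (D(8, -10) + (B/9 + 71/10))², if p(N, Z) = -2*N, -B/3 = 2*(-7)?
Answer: 16129/900 ≈ 17.921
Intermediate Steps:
B = 42 (B = -6*(-7) = -3*(-14) = 42)
D(C, o) = -2*C (D(C, o) = (-2*1)*C = -2*C)
(D(8, -10) + (B/9 + 71/10))² = (-2*8 + (42/9 + 71/10))² = (-16 + (42*(⅑) + 71*(⅒)))² = (-16 + (14/3 + 71/10))² = (-16 + 353/30)² = (-127/30)² = 16129/900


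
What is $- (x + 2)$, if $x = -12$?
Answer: $10$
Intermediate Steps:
$- (x + 2) = - (-12 + 2) = \left(-1\right) \left(-10\right) = 10$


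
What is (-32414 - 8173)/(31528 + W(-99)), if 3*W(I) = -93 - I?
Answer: -13529/10510 ≈ -1.2873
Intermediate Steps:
W(I) = -31 - I/3 (W(I) = (-93 - I)/3 = -31 - I/3)
(-32414 - 8173)/(31528 + W(-99)) = (-32414 - 8173)/(31528 + (-31 - ⅓*(-99))) = -40587/(31528 + (-31 + 33)) = -40587/(31528 + 2) = -40587/31530 = -40587*1/31530 = -13529/10510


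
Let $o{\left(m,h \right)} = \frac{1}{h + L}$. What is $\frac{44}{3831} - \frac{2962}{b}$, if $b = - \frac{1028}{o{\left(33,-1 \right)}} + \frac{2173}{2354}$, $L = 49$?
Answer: $\frac{31822589920}{444984453093} \approx 0.071514$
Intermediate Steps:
$o{\left(m,h \right)} = \frac{1}{49 + h}$ ($o{\left(m,h \right)} = \frac{1}{h + 49} = \frac{1}{49 + h}$)
$b = - \frac{116153603}{2354}$ ($b = - \frac{1028}{\frac{1}{49 - 1}} + \frac{2173}{2354} = - \frac{1028}{\frac{1}{48}} + 2173 \cdot \frac{1}{2354} = - 1028 \frac{1}{\frac{1}{48}} + \frac{2173}{2354} = \left(-1028\right) 48 + \frac{2173}{2354} = -49344 + \frac{2173}{2354} = - \frac{116153603}{2354} \approx -49343.0$)
$\frac{44}{3831} - \frac{2962}{b} = \frac{44}{3831} - \frac{2962}{- \frac{116153603}{2354}} = 44 \cdot \frac{1}{3831} - - \frac{6972548}{116153603} = \frac{44}{3831} + \frac{6972548}{116153603} = \frac{31822589920}{444984453093}$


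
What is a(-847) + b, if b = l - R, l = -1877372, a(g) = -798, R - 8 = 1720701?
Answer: -3598879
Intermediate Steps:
R = 1720709 (R = 8 + 1720701 = 1720709)
b = -3598081 (b = -1877372 - 1*1720709 = -1877372 - 1720709 = -3598081)
a(-847) + b = -798 - 3598081 = -3598879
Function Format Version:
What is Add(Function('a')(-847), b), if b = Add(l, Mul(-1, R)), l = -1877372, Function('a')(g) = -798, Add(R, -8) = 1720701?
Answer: -3598879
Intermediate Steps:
R = 1720709 (R = Add(8, 1720701) = 1720709)
b = -3598081 (b = Add(-1877372, Mul(-1, 1720709)) = Add(-1877372, -1720709) = -3598081)
Add(Function('a')(-847), b) = Add(-798, -3598081) = -3598879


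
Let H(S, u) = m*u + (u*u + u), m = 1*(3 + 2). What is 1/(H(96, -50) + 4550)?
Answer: 1/6750 ≈ 0.00014815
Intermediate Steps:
m = 5 (m = 1*5 = 5)
H(S, u) = u**2 + 6*u (H(S, u) = 5*u + (u*u + u) = 5*u + (u**2 + u) = 5*u + (u + u**2) = u**2 + 6*u)
1/(H(96, -50) + 4550) = 1/(-50*(6 - 50) + 4550) = 1/(-50*(-44) + 4550) = 1/(2200 + 4550) = 1/6750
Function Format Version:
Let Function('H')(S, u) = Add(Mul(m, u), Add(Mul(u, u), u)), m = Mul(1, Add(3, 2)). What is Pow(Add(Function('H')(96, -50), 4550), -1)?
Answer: Rational(1, 6750) ≈ 0.00014815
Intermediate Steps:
m = 5 (m = Mul(1, 5) = 5)
Function('H')(S, u) = Add(Pow(u, 2), Mul(6, u)) (Function('H')(S, u) = Add(Mul(5, u), Add(Mul(u, u), u)) = Add(Mul(5, u), Add(Pow(u, 2), u)) = Add(Mul(5, u), Add(u, Pow(u, 2))) = Add(Pow(u, 2), Mul(6, u)))
Pow(Add(Function('H')(96, -50), 4550), -1) = Pow(Add(Mul(-50, Add(6, -50)), 4550), -1) = Pow(Add(Mul(-50, -44), 4550), -1) = Pow(Add(2200, 4550), -1) = Pow(6750, -1) = Rational(1, 6750)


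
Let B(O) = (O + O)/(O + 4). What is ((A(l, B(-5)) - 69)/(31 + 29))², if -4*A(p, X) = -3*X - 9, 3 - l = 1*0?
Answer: 6241/6400 ≈ 0.97516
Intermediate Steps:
B(O) = 2*O/(4 + O) (B(O) = (2*O)/(4 + O) = 2*O/(4 + O))
l = 3 (l = 3 - 0 = 3 - 1*0 = 3 + 0 = 3)
A(p, X) = 9/4 + 3*X/4 (A(p, X) = -(-3*X - 9)/4 = -(-9 - 3*X)/4 = 9/4 + 3*X/4)
((A(l, B(-5)) - 69)/(31 + 29))² = (((9/4 + 3*(2*(-5)/(4 - 5))/4) - 69)/(31 + 29))² = (((9/4 + 3*(2*(-5)/(-1))/4) - 69)/60)² = (((9/4 + 3*(2*(-5)*(-1))/4) - 69)*(1/60))² = (((9/4 + (¾)*10) - 69)*(1/60))² = (((9/4 + 15/2) - 69)*(1/60))² = ((39/4 - 69)*(1/60))² = (-237/4*1/60)² = (-79/80)² = 6241/6400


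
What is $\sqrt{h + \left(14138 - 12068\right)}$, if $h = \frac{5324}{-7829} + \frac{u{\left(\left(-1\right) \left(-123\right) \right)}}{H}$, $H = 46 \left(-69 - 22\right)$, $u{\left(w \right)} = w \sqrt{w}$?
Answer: $\frac{\sqrt{2222484198350083304 - 31558541339598 \sqrt{123}}}{32772194} \approx 45.486$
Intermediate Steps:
$u{\left(w \right)} = w^{\frac{3}{2}}$
$H = -4186$ ($H = 46 \left(-91\right) = -4186$)
$h = - \frac{5324}{7829} - \frac{123 \sqrt{123}}{4186}$ ($h = \frac{5324}{-7829} + \frac{\left(\left(-1\right) \left(-123\right)\right)^{\frac{3}{2}}}{-4186} = 5324 \left(- \frac{1}{7829}\right) + 123^{\frac{3}{2}} \left(- \frac{1}{4186}\right) = - \frac{5324}{7829} + 123 \sqrt{123} \left(- \frac{1}{4186}\right) = - \frac{5324}{7829} - \frac{123 \sqrt{123}}{4186} \approx -1.0059$)
$\sqrt{h + \left(14138 - 12068\right)} = \sqrt{\left(- \frac{5324}{7829} - \frac{123 \sqrt{123}}{4186}\right) + \left(14138 - 12068\right)} = \sqrt{\left(- \frac{5324}{7829} - \frac{123 \sqrt{123}}{4186}\right) + 2070} = \sqrt{\frac{16200706}{7829} - \frac{123 \sqrt{123}}{4186}}$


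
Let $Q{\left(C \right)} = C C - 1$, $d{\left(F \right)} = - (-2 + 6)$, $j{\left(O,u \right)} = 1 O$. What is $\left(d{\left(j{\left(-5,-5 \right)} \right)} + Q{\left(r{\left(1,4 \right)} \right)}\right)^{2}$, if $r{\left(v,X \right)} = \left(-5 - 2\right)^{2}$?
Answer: $5740816$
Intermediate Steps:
$j{\left(O,u \right)} = O$
$d{\left(F \right)} = -4$ ($d{\left(F \right)} = \left(-1\right) 4 = -4$)
$r{\left(v,X \right)} = 49$ ($r{\left(v,X \right)} = \left(-7\right)^{2} = 49$)
$Q{\left(C \right)} = -1 + C^{2}$ ($Q{\left(C \right)} = C^{2} - 1 = -1 + C^{2}$)
$\left(d{\left(j{\left(-5,-5 \right)} \right)} + Q{\left(r{\left(1,4 \right)} \right)}\right)^{2} = \left(-4 - \left(1 - 49^{2}\right)\right)^{2} = \left(-4 + \left(-1 + 2401\right)\right)^{2} = \left(-4 + 2400\right)^{2} = 2396^{2} = 5740816$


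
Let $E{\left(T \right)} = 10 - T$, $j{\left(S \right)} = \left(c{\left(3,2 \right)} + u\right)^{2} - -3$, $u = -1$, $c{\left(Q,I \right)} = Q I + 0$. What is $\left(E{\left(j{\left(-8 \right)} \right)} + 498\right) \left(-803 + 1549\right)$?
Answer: $358080$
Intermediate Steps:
$c{\left(Q,I \right)} = I Q$ ($c{\left(Q,I \right)} = I Q + 0 = I Q$)
$j{\left(S \right)} = 28$ ($j{\left(S \right)} = \left(2 \cdot 3 - 1\right)^{2} - -3 = \left(6 - 1\right)^{2} + 3 = 5^{2} + 3 = 25 + 3 = 28$)
$\left(E{\left(j{\left(-8 \right)} \right)} + 498\right) \left(-803 + 1549\right) = \left(\left(10 - 28\right) + 498\right) \left(-803 + 1549\right) = \left(\left(10 - 28\right) + 498\right) 746 = \left(-18 + 498\right) 746 = 480 \cdot 746 = 358080$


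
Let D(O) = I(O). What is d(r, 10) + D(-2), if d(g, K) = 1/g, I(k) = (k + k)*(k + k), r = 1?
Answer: 17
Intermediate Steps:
I(k) = 4*k² (I(k) = (2*k)*(2*k) = 4*k²)
D(O) = 4*O²
d(r, 10) + D(-2) = 1/1 + 4*(-2)² = 1 + 4*4 = 1 + 16 = 17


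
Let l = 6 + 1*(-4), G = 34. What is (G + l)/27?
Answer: 4/3 ≈ 1.3333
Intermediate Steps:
l = 2 (l = 6 - 4 = 2)
(G + l)/27 = (34 + 2)/27 = (1/27)*36 = 4/3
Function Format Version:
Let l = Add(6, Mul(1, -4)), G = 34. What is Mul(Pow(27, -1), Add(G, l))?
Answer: Rational(4, 3) ≈ 1.3333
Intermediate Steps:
l = 2 (l = Add(6, -4) = 2)
Mul(Pow(27, -1), Add(G, l)) = Mul(Pow(27, -1), Add(34, 2)) = Mul(Rational(1, 27), 36) = Rational(4, 3)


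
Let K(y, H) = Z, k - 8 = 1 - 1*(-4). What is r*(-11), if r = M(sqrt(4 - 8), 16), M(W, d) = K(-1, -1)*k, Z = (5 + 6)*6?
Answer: -9438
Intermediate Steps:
k = 13 (k = 8 + (1 - 1*(-4)) = 8 + (1 + 4) = 8 + 5 = 13)
Z = 66 (Z = 11*6 = 66)
K(y, H) = 66
M(W, d) = 858 (M(W, d) = 66*13 = 858)
r = 858
r*(-11) = 858*(-11) = -9438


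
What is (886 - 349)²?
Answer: 288369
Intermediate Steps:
(886 - 349)² = 537² = 288369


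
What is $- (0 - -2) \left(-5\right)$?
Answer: $10$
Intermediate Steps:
$- (0 - -2) \left(-5\right) = - (0 + 2) \left(-5\right) = \left(-1\right) 2 \left(-5\right) = \left(-2\right) \left(-5\right) = 10$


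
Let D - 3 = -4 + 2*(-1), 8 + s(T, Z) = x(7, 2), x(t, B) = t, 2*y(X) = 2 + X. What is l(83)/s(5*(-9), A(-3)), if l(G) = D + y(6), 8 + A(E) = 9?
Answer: -1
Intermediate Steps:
A(E) = 1 (A(E) = -8 + 9 = 1)
y(X) = 1 + X/2 (y(X) = (2 + X)/2 = 1 + X/2)
s(T, Z) = -1 (s(T, Z) = -8 + 7 = -1)
D = -3 (D = 3 + (-4 + 2*(-1)) = 3 + (-4 - 2) = 3 - 6 = -3)
l(G) = 1 (l(G) = -3 + (1 + (1/2)*6) = -3 + (1 + 3) = -3 + 4 = 1)
l(83)/s(5*(-9), A(-3)) = 1/(-1) = 1*(-1) = -1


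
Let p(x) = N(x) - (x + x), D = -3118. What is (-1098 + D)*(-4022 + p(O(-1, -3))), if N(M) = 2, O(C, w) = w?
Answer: 16923024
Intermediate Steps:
p(x) = 2 - 2*x (p(x) = 2 - (x + x) = 2 - 2*x)
(-1098 + D)*(-4022 + p(O(-1, -3))) = (-1098 - 3118)*(-4022 + (2 - 2*(-3))) = -4216*(-4022 + (2 + 6)) = -4216*(-4022 + 8) = -4216*(-4014) = 16923024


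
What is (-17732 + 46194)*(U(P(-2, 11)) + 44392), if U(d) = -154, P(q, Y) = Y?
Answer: 1259101956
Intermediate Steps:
(-17732 + 46194)*(U(P(-2, 11)) + 44392) = (-17732 + 46194)*(-154 + 44392) = 28462*44238 = 1259101956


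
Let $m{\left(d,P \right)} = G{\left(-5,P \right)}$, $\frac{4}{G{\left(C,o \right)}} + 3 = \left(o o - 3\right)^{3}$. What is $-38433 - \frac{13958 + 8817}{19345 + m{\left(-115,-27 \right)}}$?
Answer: $- \frac{284509113265358412}{7402503011689} \approx -38434.0$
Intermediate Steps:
$G{\left(C,o \right)} = \frac{4}{-3 + \left(-3 + o^{2}\right)^{3}}$ ($G{\left(C,o \right)} = \frac{4}{-3 + \left(o o - 3\right)^{3}} = \frac{4}{-3 + \left(o^{2} - 3\right)^{3}} = \frac{4}{-3 + \left(-3 + o^{2}\right)^{3}}$)
$m{\left(d,P \right)} = \frac{4}{-3 + \left(-3 + P^{2}\right)^{3}}$
$-38433 - \frac{13958 + 8817}{19345 + m{\left(-115,-27 \right)}} = -38433 - \frac{13958 + 8817}{19345 + \frac{4}{-3 + \left(-3 + \left(-27\right)^{2}\right)^{3}}} = -38433 - \frac{22775}{19345 + \frac{4}{-3 + \left(-3 + 729\right)^{3}}} = -38433 - \frac{22775}{19345 + \frac{4}{-3 + 726^{3}}} = -38433 - \frac{22775}{19345 + \frac{4}{-3 + 382657176}} = -38433 - \frac{22775}{19345 + \frac{4}{382657173}} = -38433 - \frac{22775}{\frac{7402503011689}{382657173}} = -38433 - 22775 \cdot \frac{382657173}{7402503011689} = -38433 - \frac{8715017115075}{7402503011689} = - \frac{284509113265358412}{7402503011689}$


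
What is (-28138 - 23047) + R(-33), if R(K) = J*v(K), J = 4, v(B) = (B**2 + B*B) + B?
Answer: -42605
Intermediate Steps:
v(B) = B + 2*B**2 (v(B) = (B**2 + B**2) + B = 2*B**2 + B = B + 2*B**2)
R(K) = 4*K*(1 + 2*K) (R(K) = 4*(K*(1 + 2*K)) = 4*K*(1 + 2*K))
(-28138 - 23047) + R(-33) = (-28138 - 23047) + 4*(-33)*(1 + 2*(-33)) = -51185 + 4*(-33)*(1 - 66) = -51185 + 4*(-33)*(-65) = -51185 + 8580 = -42605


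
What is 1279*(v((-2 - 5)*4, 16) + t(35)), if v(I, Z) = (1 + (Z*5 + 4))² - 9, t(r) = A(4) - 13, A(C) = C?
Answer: 9217753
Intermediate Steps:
t(r) = -9 (t(r) = 4 - 13 = -9)
v(I, Z) = -9 + (5 + 5*Z)² (v(I, Z) = (1 + (5*Z + 4))² - 9 = (1 + (4 + 5*Z))² - 9 = (5 + 5*Z)² - 9 = -9 + (5 + 5*Z)²)
1279*(v((-2 - 5)*4, 16) + t(35)) = 1279*((-9 + 25*(1 + 16)²) - 9) = 1279*((-9 + 25*17²) - 9) = 1279*((-9 + 25*289) - 9) = 1279*((-9 + 7225) - 9) = 1279*(7216 - 9) = 1279*7207 = 9217753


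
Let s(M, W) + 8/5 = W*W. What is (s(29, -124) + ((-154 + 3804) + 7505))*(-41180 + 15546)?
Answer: -3400273198/5 ≈ -6.8005e+8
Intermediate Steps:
s(M, W) = -8/5 + W**2 (s(M, W) = -8/5 + W*W = -8/5 + W**2)
(s(29, -124) + ((-154 + 3804) + 7505))*(-41180 + 15546) = ((-8/5 + (-124)**2) + ((-154 + 3804) + 7505))*(-41180 + 15546) = ((-8/5 + 15376) + (3650 + 7505))*(-25634) = (76872/5 + 11155)*(-25634) = (132647/5)*(-25634) = -3400273198/5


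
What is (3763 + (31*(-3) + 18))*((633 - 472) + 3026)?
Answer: 11753656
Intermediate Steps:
(3763 + (31*(-3) + 18))*((633 - 472) + 3026) = (3763 + (-93 + 18))*(161 + 3026) = (3763 - 75)*3187 = 3688*3187 = 11753656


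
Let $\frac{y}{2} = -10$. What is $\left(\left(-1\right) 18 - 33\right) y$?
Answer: $1020$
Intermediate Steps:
$y = -20$ ($y = 2 \left(-10\right) = -20$)
$\left(\left(-1\right) 18 - 33\right) y = \left(\left(-1\right) 18 - 33\right) \left(-20\right) = \left(-18 - 33\right) \left(-20\right) = \left(-51\right) \left(-20\right) = 1020$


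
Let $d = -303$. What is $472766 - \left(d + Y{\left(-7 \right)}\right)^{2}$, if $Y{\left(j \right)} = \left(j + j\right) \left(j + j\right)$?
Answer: $461317$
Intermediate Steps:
$Y{\left(j \right)} = 4 j^{2}$ ($Y{\left(j \right)} = 2 j 2 j = 4 j^{2}$)
$472766 - \left(d + Y{\left(-7 \right)}\right)^{2} = 472766 - \left(-303 + 4 \left(-7\right)^{2}\right)^{2} = 472766 - \left(-303 + 4 \cdot 49\right)^{2} = 472766 - \left(-303 + 196\right)^{2} = 472766 - \left(-107\right)^{2} = 472766 - 11449 = 461317$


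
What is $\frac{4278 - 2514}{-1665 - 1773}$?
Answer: $- \frac{98}{191} \approx -0.51309$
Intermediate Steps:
$\frac{4278 - 2514}{-1665 - 1773} = \frac{1764}{-3438} = 1764 \left(- \frac{1}{3438}\right) = - \frac{98}{191}$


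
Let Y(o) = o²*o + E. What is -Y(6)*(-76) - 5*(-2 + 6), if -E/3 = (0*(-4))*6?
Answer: 16396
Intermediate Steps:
E = 0 (E = -3*0*(-4)*6 = -0*6 = -3*0 = 0)
Y(o) = o³ (Y(o) = o²*o + 0 = o³ + 0 = o³)
-Y(6)*(-76) - 5*(-2 + 6) = -1*6³*(-76) - 5*(-2 + 6) = -1*216*(-76) - 5*4 = -216*(-76) - 20 = 16416 - 20 = 16396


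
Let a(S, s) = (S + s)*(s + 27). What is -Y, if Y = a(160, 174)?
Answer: -67134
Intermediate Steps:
a(S, s) = (27 + s)*(S + s) (a(S, s) = (S + s)*(27 + s) = (27 + s)*(S + s))
Y = 67134 (Y = 174² + 27*160 + 27*174 + 160*174 = 30276 + 4320 + 4698 + 27840 = 67134)
-Y = -1*67134 = -67134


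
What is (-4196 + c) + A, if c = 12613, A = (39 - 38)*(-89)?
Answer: 8328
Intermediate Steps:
A = -89 (A = 1*(-89) = -89)
(-4196 + c) + A = (-4196 + 12613) - 89 = 8417 - 89 = 8328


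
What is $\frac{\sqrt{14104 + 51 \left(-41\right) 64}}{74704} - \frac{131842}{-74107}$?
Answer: $\frac{131842}{74107} + \frac{i \sqrt{29930}}{37352} \approx 1.7791 + 0.0046317 i$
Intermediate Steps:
$\frac{\sqrt{14104 + 51 \left(-41\right) 64}}{74704} - \frac{131842}{-74107} = \sqrt{14104 - 133824} \cdot \frac{1}{74704} - - \frac{131842}{74107} = \sqrt{14104 - 133824} \cdot \frac{1}{74704} + \frac{131842}{74107} = \sqrt{-119720} \cdot \frac{1}{74704} + \frac{131842}{74107} = 2 i \sqrt{29930} \cdot \frac{1}{74704} + \frac{131842}{74107} = \frac{i \sqrt{29930}}{37352} + \frac{131842}{74107} = \frac{131842}{74107} + \frac{i \sqrt{29930}}{37352}$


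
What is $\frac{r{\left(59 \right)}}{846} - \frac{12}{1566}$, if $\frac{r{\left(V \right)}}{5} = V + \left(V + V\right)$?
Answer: $\frac{25477}{24534} \approx 1.0384$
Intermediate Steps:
$r{\left(V \right)} = 15 V$ ($r{\left(V \right)} = 5 \left(V + \left(V + V\right)\right) = 5 \left(V + 2 V\right) = 5 \cdot 3 V = 15 V$)
$\frac{r{\left(59 \right)}}{846} - \frac{12}{1566} = \frac{15 \cdot 59}{846} - \frac{12}{1566} = 885 \cdot \frac{1}{846} - \frac{2}{261} = \frac{295}{282} - \frac{2}{261} = \frac{25477}{24534}$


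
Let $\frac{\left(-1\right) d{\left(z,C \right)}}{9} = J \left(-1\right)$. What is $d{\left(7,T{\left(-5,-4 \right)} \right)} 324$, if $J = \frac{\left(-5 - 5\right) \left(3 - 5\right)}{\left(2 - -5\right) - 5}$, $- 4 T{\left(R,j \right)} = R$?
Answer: $29160$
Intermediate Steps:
$T{\left(R,j \right)} = - \frac{R}{4}$
$J = 10$ ($J = \frac{\left(-10\right) \left(-2\right)}{\left(2 + 5\right) - 5} = \frac{20}{7 - 5} = \frac{20}{2} = 20 \cdot \frac{1}{2} = 10$)
$d{\left(z,C \right)} = 90$ ($d{\left(z,C \right)} = - 9 \cdot 10 \left(-1\right) = \left(-9\right) \left(-10\right) = 90$)
$d{\left(7,T{\left(-5,-4 \right)} \right)} 324 = 90 \cdot 324 = 29160$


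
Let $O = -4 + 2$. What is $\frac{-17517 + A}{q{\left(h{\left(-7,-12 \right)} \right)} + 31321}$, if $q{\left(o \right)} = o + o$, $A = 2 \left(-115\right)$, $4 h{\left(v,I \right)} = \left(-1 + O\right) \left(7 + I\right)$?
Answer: $- \frac{35494}{62657} \approx -0.56648$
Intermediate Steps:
$O = -2$
$h{\left(v,I \right)} = - \frac{21}{4} - \frac{3 I}{4}$ ($h{\left(v,I \right)} = \frac{\left(-1 - 2\right) \left(7 + I\right)}{4} = \frac{\left(-3\right) \left(7 + I\right)}{4} = \frac{-21 - 3 I}{4} = - \frac{21}{4} - \frac{3 I}{4}$)
$A = -230$
$q{\left(o \right)} = 2 o$
$\frac{-17517 + A}{q{\left(h{\left(-7,-12 \right)} \right)} + 31321} = \frac{-17517 - 230}{2 \left(- \frac{21}{4} - -9\right) + 31321} = - \frac{17747}{2 \left(- \frac{21}{4} + 9\right) + 31321} = - \frac{17747}{2 \cdot \frac{15}{4} + 31321} = - \frac{17747}{\frac{15}{2} + 31321} = - \frac{17747}{\frac{62657}{2}} = \left(-17747\right) \frac{2}{62657} = - \frac{35494}{62657}$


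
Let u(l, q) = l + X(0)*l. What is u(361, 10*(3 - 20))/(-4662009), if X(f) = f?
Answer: -361/4662009 ≈ -7.7434e-5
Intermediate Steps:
u(l, q) = l (u(l, q) = l + 0*l = l + 0 = l)
u(361, 10*(3 - 20))/(-4662009) = 361/(-4662009) = 361*(-1/4662009) = -361/4662009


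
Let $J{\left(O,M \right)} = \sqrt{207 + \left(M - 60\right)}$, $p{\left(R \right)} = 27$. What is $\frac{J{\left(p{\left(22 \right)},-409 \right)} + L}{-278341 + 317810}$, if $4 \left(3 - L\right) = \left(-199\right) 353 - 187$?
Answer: $\frac{35223}{78938} + \frac{i \sqrt{262}}{39469} \approx 0.44621 + 0.0004101 i$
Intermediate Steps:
$J{\left(O,M \right)} = \sqrt{147 + M}$ ($J{\left(O,M \right)} = \sqrt{207 + \left(-60 + M\right)} = \sqrt{147 + M}$)
$L = \frac{35223}{2}$ ($L = 3 - \frac{\left(-199\right) 353 - 187}{4} = 3 - \frac{-70247 - 187}{4} = 3 - - \frac{35217}{2} = 3 + \frac{35217}{2} = \frac{35223}{2} \approx 17612.0$)
$\frac{J{\left(p{\left(22 \right)},-409 \right)} + L}{-278341 + 317810} = \frac{\sqrt{147 - 409} + \frac{35223}{2}}{-278341 + 317810} = \frac{\sqrt{-262} + \frac{35223}{2}}{39469} = \left(i \sqrt{262} + \frac{35223}{2}\right) \frac{1}{39469} = \left(\frac{35223}{2} + i \sqrt{262}\right) \frac{1}{39469} = \frac{35223}{78938} + \frac{i \sqrt{262}}{39469}$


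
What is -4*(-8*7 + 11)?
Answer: 180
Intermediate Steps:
-4*(-8*7 + 11) = -4*(-56 + 11) = -4*(-45) = 180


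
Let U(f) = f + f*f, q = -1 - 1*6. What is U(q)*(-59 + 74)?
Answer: 630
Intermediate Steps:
q = -7 (q = -1 - 6 = -7)
U(f) = f + f**2
U(q)*(-59 + 74) = (-7*(1 - 7))*(-59 + 74) = -7*(-6)*15 = 42*15 = 630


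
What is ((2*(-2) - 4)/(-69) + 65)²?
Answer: 20187049/4761 ≈ 4240.1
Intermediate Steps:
((2*(-2) - 4)/(-69) + 65)² = ((-4 - 4)*(-1/69) + 65)² = (-8*(-1/69) + 65)² = (8/69 + 65)² = (4493/69)² = 20187049/4761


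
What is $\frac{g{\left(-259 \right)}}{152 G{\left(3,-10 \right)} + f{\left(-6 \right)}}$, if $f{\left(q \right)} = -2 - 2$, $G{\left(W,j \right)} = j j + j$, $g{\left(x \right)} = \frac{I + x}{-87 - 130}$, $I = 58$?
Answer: $\frac{201}{2967692} \approx 6.7729 \cdot 10^{-5}$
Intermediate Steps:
$g{\left(x \right)} = - \frac{58}{217} - \frac{x}{217}$ ($g{\left(x \right)} = \frac{58 + x}{-87 - 130} = \frac{58 + x}{-217} = \left(58 + x\right) \left(- \frac{1}{217}\right) = - \frac{58}{217} - \frac{x}{217}$)
$G{\left(W,j \right)} = j + j^{2}$ ($G{\left(W,j \right)} = j^{2} + j = j + j^{2}$)
$f{\left(q \right)} = -4$
$\frac{g{\left(-259 \right)}}{152 G{\left(3,-10 \right)} + f{\left(-6 \right)}} = \frac{- \frac{58}{217} - - \frac{37}{31}}{152 \left(- 10 \left(1 - 10\right)\right) - 4} = \frac{- \frac{58}{217} + \frac{37}{31}}{152 \left(\left(-10\right) \left(-9\right)\right) - 4} = \frac{201}{217 \left(152 \cdot 90 - 4\right)} = \frac{201}{217 \left(13680 - 4\right)} = \frac{201}{217 \cdot 13676} = \frac{201}{217} \cdot \frac{1}{13676} = \frac{201}{2967692}$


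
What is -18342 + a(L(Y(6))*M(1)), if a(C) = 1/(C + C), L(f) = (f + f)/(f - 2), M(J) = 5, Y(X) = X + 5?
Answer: -4035231/220 ≈ -18342.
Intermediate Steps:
Y(X) = 5 + X
L(f) = 2*f/(-2 + f) (L(f) = (2*f)/(-2 + f) = 2*f/(-2 + f))
a(C) = 1/(2*C)
-18342 + a(L(Y(6))*M(1)) = -18342 + 1/(2*(((2*(5 + 6)/(-2 + (5 + 6)))*5))) = -18342 + 1/(2*(((2*11/(-2 + 11))*5))) = -18342 + 1/(2*(((2*11/9)*5))) = -18342 + 1/(2*(((2*11*(1/9))*5))) = -18342 + 1/(2*(((22/9)*5))) = -18342 + 1/(2*(110/9)) = -18342 + (1/2)*(9/110) = -18342 + 9/220 = -4035231/220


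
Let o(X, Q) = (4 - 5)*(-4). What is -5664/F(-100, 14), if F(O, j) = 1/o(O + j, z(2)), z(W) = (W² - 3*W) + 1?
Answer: -22656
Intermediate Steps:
z(W) = 1 + W² - 3*W
o(X, Q) = 4 (o(X, Q) = -1*(-4) = 4)
F(O, j) = ¼ (F(O, j) = 1/4 = ¼)
-5664/F(-100, 14) = -5664/¼ = -5664*4 = -22656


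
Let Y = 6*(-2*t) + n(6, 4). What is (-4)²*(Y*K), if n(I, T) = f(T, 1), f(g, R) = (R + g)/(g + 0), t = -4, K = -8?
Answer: -6304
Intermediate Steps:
f(g, R) = (R + g)/g
n(I, T) = (1 + T)/T
Y = 197/4 (Y = 6*(-2*(-4)) + (1 + 4)/4 = 6*8 + (¼)*5 = 48 + 5/4 = 197/4 ≈ 49.250)
(-4)²*(Y*K) = (-4)²*((197/4)*(-8)) = 16*(-394) = -6304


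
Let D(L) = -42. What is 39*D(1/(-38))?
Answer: -1638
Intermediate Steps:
39*D(1/(-38)) = 39*(-42) = -1638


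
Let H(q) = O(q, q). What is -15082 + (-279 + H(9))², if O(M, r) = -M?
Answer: 67862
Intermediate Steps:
H(q) = -q
-15082 + (-279 + H(9))² = -15082 + (-279 - 1*9)² = -15082 + (-279 - 9)² = -15082 + (-288)² = -15082 + 82944 = 67862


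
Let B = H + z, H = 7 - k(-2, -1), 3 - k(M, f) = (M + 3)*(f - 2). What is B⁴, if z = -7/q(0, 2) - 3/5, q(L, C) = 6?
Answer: 279841/810000 ≈ 0.34548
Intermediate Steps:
k(M, f) = 3 - (-2 + f)*(3 + M) (k(M, f) = 3 - (M + 3)*(f - 2) = 3 - (3 + M)*(-2 + f) = 3 - (-2 + f)*(3 + M))
H = 1 (H = 7 - (9 - 3*(-1) + 2*(-2) - 1*(-2)*(-1)) = 7 - (9 + 3 - 4 - 2) = 7 - 1*6 = 7 - 6 = 1)
z = -53/30 (z = -7/6 - 3/5 = -7*⅙ - 3*⅕ = -7/6 - ⅗ = -53/30 ≈ -1.7667)
B = -23/30 (B = 1 - 53/30 = -23/30 ≈ -0.76667)
B⁴ = (-23/30)⁴ = 279841/810000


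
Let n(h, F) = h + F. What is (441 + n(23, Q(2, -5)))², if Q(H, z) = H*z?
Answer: 206116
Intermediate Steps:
n(h, F) = F + h
(441 + n(23, Q(2, -5)))² = (441 + (2*(-5) + 23))² = (441 + (-10 + 23))² = (441 + 13)² = 454² = 206116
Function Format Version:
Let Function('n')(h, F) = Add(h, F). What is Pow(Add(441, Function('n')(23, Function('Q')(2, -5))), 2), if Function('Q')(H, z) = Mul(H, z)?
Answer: 206116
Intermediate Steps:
Function('n')(h, F) = Add(F, h)
Pow(Add(441, Function('n')(23, Function('Q')(2, -5))), 2) = Pow(Add(441, Add(Mul(2, -5), 23)), 2) = Pow(Add(441, Add(-10, 23)), 2) = Pow(Add(441, 13), 2) = Pow(454, 2) = 206116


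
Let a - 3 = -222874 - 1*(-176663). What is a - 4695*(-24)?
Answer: 66472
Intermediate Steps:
a = -46208 (a = 3 + (-222874 - 1*(-176663)) = 3 + (-222874 + 176663) = 3 - 46211 = -46208)
a - 4695*(-24) = -46208 - 4695*(-24) = -46208 + 112680 = 66472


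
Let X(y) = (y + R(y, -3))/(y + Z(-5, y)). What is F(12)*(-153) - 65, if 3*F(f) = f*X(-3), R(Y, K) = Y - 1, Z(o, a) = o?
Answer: -1201/2 ≈ -600.50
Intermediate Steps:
R(Y, K) = -1 + Y
X(y) = (-1 + 2*y)/(-5 + y) (X(y) = (y + (-1 + y))/(y - 5) = (-1 + 2*y)/(-5 + y))
F(f) = 7*f/24 (F(f) = (f*((-1 + 2*(-3))/(-5 - 3)))/3 = (f*((-1 - 6)/(-8)))/3 = (f*(-1/8*(-7)))/3 = (f*(7/8))/3 = (7*f/8)/3 = 7*f/24)
F(12)*(-153) - 65 = ((7/24)*12)*(-153) - 65 = (7/2)*(-153) - 65 = -1071/2 - 65 = -1201/2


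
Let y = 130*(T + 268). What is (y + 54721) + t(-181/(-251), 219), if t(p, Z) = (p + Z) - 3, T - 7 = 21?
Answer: 23447848/251 ≈ 93418.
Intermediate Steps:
T = 28 (T = 7 + 21 = 28)
t(p, Z) = -3 + Z + p (t(p, Z) = (Z + p) - 3 = -3 + Z + p)
y = 38480 (y = 130*(28 + 268) = 130*296 = 38480)
(y + 54721) + t(-181/(-251), 219) = (38480 + 54721) + (-3 + 219 - 181/(-251)) = 93201 + (-3 + 219 - 181*(-1/251)) = 93201 + (-3 + 219 + 181/251) = 93201 + 54397/251 = 23447848/251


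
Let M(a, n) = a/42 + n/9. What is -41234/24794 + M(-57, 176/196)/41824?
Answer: -15521417921/9332858304 ≈ -1.6631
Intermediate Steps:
M(a, n) = n/9 + a/42 (M(a, n) = a*(1/42) + n*(⅑) = a/42 + n/9 = n/9 + a/42)
-41234/24794 + M(-57, 176/196)/41824 = -41234/24794 + ((176/196)/9 + (1/42)*(-57))/41824 = -41234*1/24794 + ((176*(1/196))/9 - 19/14)*(1/41824) = -20617/12397 + ((⅑)*(44/49) - 19/14)*(1/41824) = -20617/12397 + (44/441 - 19/14)*(1/41824) = -20617/12397 - 1109/882*1/41824 = -20617/12397 - 1109/36888768 = -15521417921/9332858304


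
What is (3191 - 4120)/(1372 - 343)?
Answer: -929/1029 ≈ -0.90282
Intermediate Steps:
(3191 - 4120)/(1372 - 343) = -929/1029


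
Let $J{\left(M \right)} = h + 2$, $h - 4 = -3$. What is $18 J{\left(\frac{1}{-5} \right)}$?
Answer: $54$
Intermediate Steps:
$h = 1$ ($h = 4 - 3 = 1$)
$J{\left(M \right)} = 3$ ($J{\left(M \right)} = 1 + 2 = 3$)
$18 J{\left(\frac{1}{-5} \right)} = 18 \cdot 3 = 54$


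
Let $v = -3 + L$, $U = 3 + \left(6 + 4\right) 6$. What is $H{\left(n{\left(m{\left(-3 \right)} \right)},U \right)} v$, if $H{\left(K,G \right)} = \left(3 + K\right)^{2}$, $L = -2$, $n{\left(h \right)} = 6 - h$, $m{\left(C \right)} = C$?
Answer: $-720$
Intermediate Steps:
$U = 63$ ($U = 3 + 10 \cdot 6 = 3 + 60 = 63$)
$v = -5$ ($v = -3 - 2 = -5$)
$H{\left(n{\left(m{\left(-3 \right)} \right)},U \right)} v = \left(3 + \left(6 - -3\right)\right)^{2} \left(-5\right) = \left(3 + \left(6 + 3\right)\right)^{2} \left(-5\right) = \left(3 + 9\right)^{2} \left(-5\right) = 12^{2} \left(-5\right) = 144 \left(-5\right) = -720$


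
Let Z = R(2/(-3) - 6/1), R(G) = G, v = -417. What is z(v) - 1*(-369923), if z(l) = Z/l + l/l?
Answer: 462774944/1251 ≈ 3.6992e+5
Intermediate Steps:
Z = -20/3 (Z = 2/(-3) - 6/1 = 2*(-⅓) - 6*1 = -⅔ - 6 = -20/3 ≈ -6.6667)
z(l) = 1 - 20/(3*l) (z(l) = -20/(3*l) + l/l = -20/(3*l) + 1 = 1 - 20/(3*l))
z(v) - 1*(-369923) = (-20/3 - 417)/(-417) - 1*(-369923) = -1/417*(-1271/3) + 369923 = 1271/1251 + 369923 = 462774944/1251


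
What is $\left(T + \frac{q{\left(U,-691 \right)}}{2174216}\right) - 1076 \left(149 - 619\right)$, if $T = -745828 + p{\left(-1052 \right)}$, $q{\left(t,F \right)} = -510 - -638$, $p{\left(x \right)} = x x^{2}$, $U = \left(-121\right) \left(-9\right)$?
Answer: $- \frac{316482336876316}{271777} \approx -1.1645 \cdot 10^{9}$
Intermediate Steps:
$U = 1089$
$p{\left(x \right)} = x^{3}$
$q{\left(t,F \right)} = 128$ ($q{\left(t,F \right)} = -510 + 638 = 128$)
$T = -1164998436$ ($T = -745828 + \left(-1052\right)^{3} = -745828 - 1164252608 = -1164998436$)
$\left(T + \frac{q{\left(U,-691 \right)}}{2174216}\right) - 1076 \left(149 - 619\right) = \left(-1164998436 + \frac{128}{2174216}\right) - 1076 \left(149 - 619\right) = \left(-1164998436 + 128 \cdot \frac{1}{2174216}\right) - 1076 \left(-470\right) = \left(-1164998436 + \frac{16}{271777}\right) - -505720 = - \frac{316619779940756}{271777} + 505720 = - \frac{316482336876316}{271777}$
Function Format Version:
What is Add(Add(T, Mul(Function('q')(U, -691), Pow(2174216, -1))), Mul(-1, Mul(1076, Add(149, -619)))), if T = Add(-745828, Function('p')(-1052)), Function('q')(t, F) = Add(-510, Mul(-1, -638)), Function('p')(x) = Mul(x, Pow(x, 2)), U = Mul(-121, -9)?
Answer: Rational(-316482336876316, 271777) ≈ -1.1645e+9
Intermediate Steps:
U = 1089
Function('p')(x) = Pow(x, 3)
Function('q')(t, F) = 128 (Function('q')(t, F) = Add(-510, 638) = 128)
T = -1164998436 (T = Add(-745828, Pow(-1052, 3)) = Add(-745828, -1164252608) = -1164998436)
Add(Add(T, Mul(Function('q')(U, -691), Pow(2174216, -1))), Mul(-1, Mul(1076, Add(149, -619)))) = Add(Add(-1164998436, Mul(128, Pow(2174216, -1))), Mul(-1, Mul(1076, Add(149, -619)))) = Add(Add(-1164998436, Mul(128, Rational(1, 2174216))), Mul(-1, Mul(1076, -470))) = Add(Add(-1164998436, Rational(16, 271777)), Mul(-1, -505720)) = Add(Rational(-316619779940756, 271777), 505720) = Rational(-316482336876316, 271777)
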